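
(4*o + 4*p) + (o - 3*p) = 5*o + p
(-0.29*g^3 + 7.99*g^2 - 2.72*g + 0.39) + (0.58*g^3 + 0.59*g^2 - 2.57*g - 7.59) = 0.29*g^3 + 8.58*g^2 - 5.29*g - 7.2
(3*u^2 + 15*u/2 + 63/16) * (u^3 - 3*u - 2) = 3*u^5 + 15*u^4/2 - 81*u^3/16 - 57*u^2/2 - 429*u/16 - 63/8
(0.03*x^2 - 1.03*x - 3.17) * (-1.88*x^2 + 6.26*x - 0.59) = -0.0564*x^4 + 2.1242*x^3 - 0.5059*x^2 - 19.2365*x + 1.8703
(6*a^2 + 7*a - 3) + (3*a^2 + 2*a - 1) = 9*a^2 + 9*a - 4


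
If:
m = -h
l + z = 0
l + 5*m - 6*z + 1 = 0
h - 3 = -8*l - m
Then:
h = 29/40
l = 3/8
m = -29/40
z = -3/8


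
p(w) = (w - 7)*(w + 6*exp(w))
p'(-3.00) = -15.69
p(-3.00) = 27.01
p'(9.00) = 145866.51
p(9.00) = 97255.01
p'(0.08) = -45.32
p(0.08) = -45.53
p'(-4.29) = -16.43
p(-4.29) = 47.51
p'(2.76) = -308.63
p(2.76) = -413.65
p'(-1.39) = -20.82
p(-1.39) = -0.88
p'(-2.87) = -15.76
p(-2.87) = 24.97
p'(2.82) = -321.46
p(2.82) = -432.55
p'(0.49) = -59.98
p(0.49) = -66.95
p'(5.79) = -407.46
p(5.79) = -2381.12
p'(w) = w + (w - 7)*(6*exp(w) + 1) + 6*exp(w)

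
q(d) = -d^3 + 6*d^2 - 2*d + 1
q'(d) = -3*d^2 + 12*d - 2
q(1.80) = 11.01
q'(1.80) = 9.88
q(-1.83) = 30.88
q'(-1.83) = -34.01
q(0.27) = 0.88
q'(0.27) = 1.02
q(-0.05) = 1.12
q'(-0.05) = -2.61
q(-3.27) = 106.66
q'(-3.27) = -73.32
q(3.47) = 24.52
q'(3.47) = 3.52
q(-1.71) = 26.96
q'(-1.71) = -31.29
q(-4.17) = 186.19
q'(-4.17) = -104.21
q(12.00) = -887.00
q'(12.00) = -290.00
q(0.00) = 1.00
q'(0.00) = -2.00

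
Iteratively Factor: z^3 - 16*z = (z + 4)*(z^2 - 4*z) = (z - 4)*(z + 4)*(z)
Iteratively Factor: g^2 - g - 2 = (g - 2)*(g + 1)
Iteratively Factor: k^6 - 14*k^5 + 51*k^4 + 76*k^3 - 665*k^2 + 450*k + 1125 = (k - 3)*(k^5 - 11*k^4 + 18*k^3 + 130*k^2 - 275*k - 375) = (k - 5)*(k - 3)*(k^4 - 6*k^3 - 12*k^2 + 70*k + 75) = (k - 5)^2*(k - 3)*(k^3 - k^2 - 17*k - 15) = (k - 5)^2*(k - 3)*(k + 3)*(k^2 - 4*k - 5) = (k - 5)^2*(k - 3)*(k + 1)*(k + 3)*(k - 5)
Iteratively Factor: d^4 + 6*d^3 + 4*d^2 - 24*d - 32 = (d - 2)*(d^3 + 8*d^2 + 20*d + 16) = (d - 2)*(d + 2)*(d^2 + 6*d + 8) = (d - 2)*(d + 2)^2*(d + 4)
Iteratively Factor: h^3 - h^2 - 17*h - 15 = (h + 3)*(h^2 - 4*h - 5) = (h + 1)*(h + 3)*(h - 5)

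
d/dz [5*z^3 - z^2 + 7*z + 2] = 15*z^2 - 2*z + 7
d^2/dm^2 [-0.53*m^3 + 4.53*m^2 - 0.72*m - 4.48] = 9.06 - 3.18*m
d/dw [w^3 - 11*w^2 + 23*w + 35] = 3*w^2 - 22*w + 23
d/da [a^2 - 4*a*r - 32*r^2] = 2*a - 4*r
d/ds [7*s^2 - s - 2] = 14*s - 1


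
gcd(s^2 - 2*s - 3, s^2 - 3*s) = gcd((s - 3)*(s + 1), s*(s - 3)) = s - 3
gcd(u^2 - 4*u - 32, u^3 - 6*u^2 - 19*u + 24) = u - 8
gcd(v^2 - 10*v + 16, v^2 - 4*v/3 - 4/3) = v - 2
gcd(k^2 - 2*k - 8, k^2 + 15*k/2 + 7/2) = 1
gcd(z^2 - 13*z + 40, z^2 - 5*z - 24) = z - 8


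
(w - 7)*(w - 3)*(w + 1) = w^3 - 9*w^2 + 11*w + 21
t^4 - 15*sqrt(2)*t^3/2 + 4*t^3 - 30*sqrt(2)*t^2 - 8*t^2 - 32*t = t*(t + 4)*(t - 8*sqrt(2))*(t + sqrt(2)/2)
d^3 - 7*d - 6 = (d - 3)*(d + 1)*(d + 2)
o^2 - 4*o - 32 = (o - 8)*(o + 4)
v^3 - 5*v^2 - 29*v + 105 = (v - 7)*(v - 3)*(v + 5)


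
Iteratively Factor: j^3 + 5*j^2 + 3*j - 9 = (j - 1)*(j^2 + 6*j + 9) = (j - 1)*(j + 3)*(j + 3)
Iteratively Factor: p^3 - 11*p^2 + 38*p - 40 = (p - 2)*(p^2 - 9*p + 20) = (p - 4)*(p - 2)*(p - 5)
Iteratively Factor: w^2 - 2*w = (w)*(w - 2)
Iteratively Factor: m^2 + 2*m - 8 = (m - 2)*(m + 4)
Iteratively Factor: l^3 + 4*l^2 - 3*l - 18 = (l + 3)*(l^2 + l - 6) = (l + 3)^2*(l - 2)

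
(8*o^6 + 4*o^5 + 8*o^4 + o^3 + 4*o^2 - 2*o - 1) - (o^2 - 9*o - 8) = 8*o^6 + 4*o^5 + 8*o^4 + o^3 + 3*o^2 + 7*o + 7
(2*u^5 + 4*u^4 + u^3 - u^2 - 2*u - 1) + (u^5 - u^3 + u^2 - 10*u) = 3*u^5 + 4*u^4 - 12*u - 1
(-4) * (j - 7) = 28 - 4*j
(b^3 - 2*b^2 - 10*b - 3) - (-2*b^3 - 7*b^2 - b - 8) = 3*b^3 + 5*b^2 - 9*b + 5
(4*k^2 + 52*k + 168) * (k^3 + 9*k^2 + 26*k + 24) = 4*k^5 + 88*k^4 + 740*k^3 + 2960*k^2 + 5616*k + 4032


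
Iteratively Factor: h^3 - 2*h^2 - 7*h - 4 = (h + 1)*(h^2 - 3*h - 4) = (h + 1)^2*(h - 4)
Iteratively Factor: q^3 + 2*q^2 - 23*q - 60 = (q + 4)*(q^2 - 2*q - 15) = (q + 3)*(q + 4)*(q - 5)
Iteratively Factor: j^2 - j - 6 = (j + 2)*(j - 3)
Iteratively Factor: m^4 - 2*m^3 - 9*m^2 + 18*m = (m - 3)*(m^3 + m^2 - 6*m) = (m - 3)*(m + 3)*(m^2 - 2*m) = (m - 3)*(m - 2)*(m + 3)*(m)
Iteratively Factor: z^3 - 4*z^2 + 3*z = (z - 1)*(z^2 - 3*z) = z*(z - 1)*(z - 3)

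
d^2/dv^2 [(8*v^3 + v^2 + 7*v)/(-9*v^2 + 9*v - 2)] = 4*(-576*v^3 + 243*v^2 + 141*v - 65)/(729*v^6 - 2187*v^5 + 2673*v^4 - 1701*v^3 + 594*v^2 - 108*v + 8)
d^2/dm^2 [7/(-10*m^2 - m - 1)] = 14*(100*m^2 + 10*m - (20*m + 1)^2 + 10)/(10*m^2 + m + 1)^3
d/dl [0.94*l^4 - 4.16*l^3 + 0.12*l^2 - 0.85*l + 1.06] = 3.76*l^3 - 12.48*l^2 + 0.24*l - 0.85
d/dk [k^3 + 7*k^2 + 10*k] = 3*k^2 + 14*k + 10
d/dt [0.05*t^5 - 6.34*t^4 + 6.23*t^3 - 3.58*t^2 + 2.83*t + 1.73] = 0.25*t^4 - 25.36*t^3 + 18.69*t^2 - 7.16*t + 2.83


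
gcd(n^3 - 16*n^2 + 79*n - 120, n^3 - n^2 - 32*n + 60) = n - 5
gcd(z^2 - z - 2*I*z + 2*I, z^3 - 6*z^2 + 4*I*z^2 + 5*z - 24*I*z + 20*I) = z - 1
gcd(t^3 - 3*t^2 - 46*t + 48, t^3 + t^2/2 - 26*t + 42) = t + 6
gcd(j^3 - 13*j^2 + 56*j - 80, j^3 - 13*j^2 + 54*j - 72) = j - 4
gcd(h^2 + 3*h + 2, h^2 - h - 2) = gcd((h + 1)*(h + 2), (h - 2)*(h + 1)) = h + 1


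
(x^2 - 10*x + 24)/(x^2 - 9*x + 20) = (x - 6)/(x - 5)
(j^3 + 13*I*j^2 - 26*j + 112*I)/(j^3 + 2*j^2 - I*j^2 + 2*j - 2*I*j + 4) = (j^2 + 15*I*j - 56)/(j^2 + j*(2 + I) + 2*I)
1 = 1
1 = 1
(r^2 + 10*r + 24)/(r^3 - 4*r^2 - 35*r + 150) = (r + 4)/(r^2 - 10*r + 25)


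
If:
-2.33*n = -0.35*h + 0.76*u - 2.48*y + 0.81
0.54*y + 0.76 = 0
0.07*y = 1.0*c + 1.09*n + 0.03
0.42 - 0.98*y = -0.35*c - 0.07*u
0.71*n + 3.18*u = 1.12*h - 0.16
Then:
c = 13.08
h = -266.20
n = -12.12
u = -91.10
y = -1.41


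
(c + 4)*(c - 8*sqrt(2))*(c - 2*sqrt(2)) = c^3 - 10*sqrt(2)*c^2 + 4*c^2 - 40*sqrt(2)*c + 32*c + 128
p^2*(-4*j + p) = -4*j*p^2 + p^3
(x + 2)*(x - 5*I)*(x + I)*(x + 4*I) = x^4 + 2*x^3 + 21*x^2 + 42*x + 20*I*x + 40*I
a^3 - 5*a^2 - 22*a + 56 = (a - 7)*(a - 2)*(a + 4)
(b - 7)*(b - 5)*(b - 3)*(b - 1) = b^4 - 16*b^3 + 86*b^2 - 176*b + 105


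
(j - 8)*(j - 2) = j^2 - 10*j + 16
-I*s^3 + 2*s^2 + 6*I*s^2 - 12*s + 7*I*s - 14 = (s - 7)*(s + 2*I)*(-I*s - I)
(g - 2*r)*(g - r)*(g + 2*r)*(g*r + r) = g^4*r - g^3*r^2 + g^3*r - 4*g^2*r^3 - g^2*r^2 + 4*g*r^4 - 4*g*r^3 + 4*r^4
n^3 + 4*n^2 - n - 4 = (n - 1)*(n + 1)*(n + 4)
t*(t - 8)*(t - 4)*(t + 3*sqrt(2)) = t^4 - 12*t^3 + 3*sqrt(2)*t^3 - 36*sqrt(2)*t^2 + 32*t^2 + 96*sqrt(2)*t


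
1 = 1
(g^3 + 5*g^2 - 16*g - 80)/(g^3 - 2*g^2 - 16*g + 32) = (g + 5)/(g - 2)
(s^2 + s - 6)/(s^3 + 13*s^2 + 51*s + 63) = (s - 2)/(s^2 + 10*s + 21)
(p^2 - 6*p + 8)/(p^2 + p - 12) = (p^2 - 6*p + 8)/(p^2 + p - 12)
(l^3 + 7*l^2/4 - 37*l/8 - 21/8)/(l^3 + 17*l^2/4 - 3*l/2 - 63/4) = (l + 1/2)/(l + 3)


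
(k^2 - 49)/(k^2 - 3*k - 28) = (k + 7)/(k + 4)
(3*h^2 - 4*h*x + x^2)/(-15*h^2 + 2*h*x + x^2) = (-h + x)/(5*h + x)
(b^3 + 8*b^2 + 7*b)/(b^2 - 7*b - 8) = b*(b + 7)/(b - 8)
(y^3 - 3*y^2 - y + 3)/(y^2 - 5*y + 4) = (y^2 - 2*y - 3)/(y - 4)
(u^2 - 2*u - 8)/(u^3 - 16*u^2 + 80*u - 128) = (u + 2)/(u^2 - 12*u + 32)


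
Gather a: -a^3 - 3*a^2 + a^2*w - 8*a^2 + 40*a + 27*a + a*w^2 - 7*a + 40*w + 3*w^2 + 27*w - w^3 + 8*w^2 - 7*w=-a^3 + a^2*(w - 11) + a*(w^2 + 60) - w^3 + 11*w^2 + 60*w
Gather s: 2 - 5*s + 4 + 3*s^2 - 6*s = 3*s^2 - 11*s + 6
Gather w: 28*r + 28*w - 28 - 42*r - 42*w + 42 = -14*r - 14*w + 14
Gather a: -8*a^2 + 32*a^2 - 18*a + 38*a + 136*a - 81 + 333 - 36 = 24*a^2 + 156*a + 216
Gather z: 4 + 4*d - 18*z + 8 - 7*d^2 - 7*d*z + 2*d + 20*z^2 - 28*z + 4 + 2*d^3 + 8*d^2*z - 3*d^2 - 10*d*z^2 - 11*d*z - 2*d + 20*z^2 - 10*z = 2*d^3 - 10*d^2 + 4*d + z^2*(40 - 10*d) + z*(8*d^2 - 18*d - 56) + 16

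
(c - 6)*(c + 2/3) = c^2 - 16*c/3 - 4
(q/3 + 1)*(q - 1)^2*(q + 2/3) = q^4/3 + 5*q^3/9 - 13*q^2/9 - q/9 + 2/3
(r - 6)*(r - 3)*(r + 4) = r^3 - 5*r^2 - 18*r + 72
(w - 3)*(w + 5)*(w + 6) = w^3 + 8*w^2 - 3*w - 90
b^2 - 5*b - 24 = (b - 8)*(b + 3)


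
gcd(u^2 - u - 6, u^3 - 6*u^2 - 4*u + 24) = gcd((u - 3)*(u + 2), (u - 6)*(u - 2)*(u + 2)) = u + 2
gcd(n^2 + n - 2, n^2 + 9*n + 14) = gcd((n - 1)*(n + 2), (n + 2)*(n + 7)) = n + 2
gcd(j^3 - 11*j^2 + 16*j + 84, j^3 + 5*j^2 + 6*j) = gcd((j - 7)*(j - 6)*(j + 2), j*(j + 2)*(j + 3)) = j + 2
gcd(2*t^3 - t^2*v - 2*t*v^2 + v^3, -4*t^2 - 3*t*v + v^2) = t + v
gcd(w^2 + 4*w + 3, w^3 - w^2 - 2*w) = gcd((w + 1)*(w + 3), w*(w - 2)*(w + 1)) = w + 1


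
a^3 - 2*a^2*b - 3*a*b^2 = a*(a - 3*b)*(a + b)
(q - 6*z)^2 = q^2 - 12*q*z + 36*z^2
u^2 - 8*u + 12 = (u - 6)*(u - 2)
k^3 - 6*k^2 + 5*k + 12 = (k - 4)*(k - 3)*(k + 1)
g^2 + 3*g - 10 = (g - 2)*(g + 5)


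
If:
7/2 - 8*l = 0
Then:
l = 7/16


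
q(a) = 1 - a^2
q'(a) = -2*a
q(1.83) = -2.35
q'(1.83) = -3.66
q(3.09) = -8.55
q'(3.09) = -6.18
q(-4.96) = -23.60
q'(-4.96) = 9.92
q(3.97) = -14.76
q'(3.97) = -7.94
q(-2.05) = -3.20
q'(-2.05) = 4.10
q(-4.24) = -16.98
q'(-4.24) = 8.48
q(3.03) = -8.18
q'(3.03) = -6.06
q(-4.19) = -16.56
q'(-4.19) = 8.38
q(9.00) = -80.00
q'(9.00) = -18.00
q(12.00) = -143.00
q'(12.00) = -24.00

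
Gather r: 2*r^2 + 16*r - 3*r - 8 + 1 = 2*r^2 + 13*r - 7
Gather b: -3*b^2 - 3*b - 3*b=-3*b^2 - 6*b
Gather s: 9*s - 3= 9*s - 3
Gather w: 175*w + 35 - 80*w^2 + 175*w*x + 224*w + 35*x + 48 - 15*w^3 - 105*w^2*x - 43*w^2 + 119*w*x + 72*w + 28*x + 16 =-15*w^3 + w^2*(-105*x - 123) + w*(294*x + 471) + 63*x + 99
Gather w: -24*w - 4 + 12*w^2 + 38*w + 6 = 12*w^2 + 14*w + 2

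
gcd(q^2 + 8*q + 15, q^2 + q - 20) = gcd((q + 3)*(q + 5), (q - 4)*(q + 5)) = q + 5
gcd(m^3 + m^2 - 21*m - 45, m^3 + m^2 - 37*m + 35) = m - 5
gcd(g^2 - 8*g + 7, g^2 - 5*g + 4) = g - 1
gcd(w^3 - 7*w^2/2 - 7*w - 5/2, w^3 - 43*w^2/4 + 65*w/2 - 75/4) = w - 5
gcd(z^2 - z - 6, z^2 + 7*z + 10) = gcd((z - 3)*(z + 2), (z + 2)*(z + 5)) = z + 2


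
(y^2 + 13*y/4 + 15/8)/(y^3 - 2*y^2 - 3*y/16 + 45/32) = 4*(2*y + 5)/(8*y^2 - 22*y + 15)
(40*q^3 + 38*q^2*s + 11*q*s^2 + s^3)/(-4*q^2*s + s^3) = (-20*q^2 - 9*q*s - s^2)/(s*(2*q - s))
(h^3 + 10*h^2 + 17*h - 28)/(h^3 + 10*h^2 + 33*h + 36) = (h^2 + 6*h - 7)/(h^2 + 6*h + 9)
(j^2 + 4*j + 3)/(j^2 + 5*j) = (j^2 + 4*j + 3)/(j*(j + 5))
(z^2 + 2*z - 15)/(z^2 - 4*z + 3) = (z + 5)/(z - 1)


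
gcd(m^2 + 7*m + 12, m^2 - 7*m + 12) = 1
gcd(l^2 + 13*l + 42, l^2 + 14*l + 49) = l + 7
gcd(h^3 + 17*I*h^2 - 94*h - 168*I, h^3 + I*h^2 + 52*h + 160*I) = h + 4*I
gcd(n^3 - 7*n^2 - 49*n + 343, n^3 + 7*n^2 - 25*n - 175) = n + 7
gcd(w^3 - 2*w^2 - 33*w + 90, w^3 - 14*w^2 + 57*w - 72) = w - 3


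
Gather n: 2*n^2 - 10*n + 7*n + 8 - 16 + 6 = 2*n^2 - 3*n - 2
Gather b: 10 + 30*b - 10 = 30*b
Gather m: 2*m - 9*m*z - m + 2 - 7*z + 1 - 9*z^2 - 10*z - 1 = m*(1 - 9*z) - 9*z^2 - 17*z + 2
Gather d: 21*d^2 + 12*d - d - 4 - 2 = 21*d^2 + 11*d - 6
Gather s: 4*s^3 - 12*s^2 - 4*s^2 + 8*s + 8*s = 4*s^3 - 16*s^2 + 16*s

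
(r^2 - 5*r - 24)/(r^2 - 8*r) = (r + 3)/r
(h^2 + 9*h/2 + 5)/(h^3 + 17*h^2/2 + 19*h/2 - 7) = (2*h + 5)/(2*h^2 + 13*h - 7)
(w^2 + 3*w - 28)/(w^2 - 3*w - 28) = (-w^2 - 3*w + 28)/(-w^2 + 3*w + 28)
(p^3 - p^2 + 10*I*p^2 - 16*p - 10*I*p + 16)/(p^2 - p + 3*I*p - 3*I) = (p^2 + 10*I*p - 16)/(p + 3*I)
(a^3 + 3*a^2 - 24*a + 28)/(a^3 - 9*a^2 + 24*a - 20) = (a + 7)/(a - 5)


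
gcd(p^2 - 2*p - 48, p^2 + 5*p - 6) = p + 6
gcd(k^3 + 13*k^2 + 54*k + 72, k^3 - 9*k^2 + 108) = k + 3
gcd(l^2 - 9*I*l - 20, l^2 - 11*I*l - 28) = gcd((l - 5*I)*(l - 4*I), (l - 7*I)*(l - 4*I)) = l - 4*I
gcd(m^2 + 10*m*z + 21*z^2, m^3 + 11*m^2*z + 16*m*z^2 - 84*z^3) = m + 7*z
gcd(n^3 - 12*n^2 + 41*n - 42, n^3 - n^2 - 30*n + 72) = n - 3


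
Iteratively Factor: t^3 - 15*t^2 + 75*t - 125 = (t - 5)*(t^2 - 10*t + 25) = (t - 5)^2*(t - 5)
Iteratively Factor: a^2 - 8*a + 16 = (a - 4)*(a - 4)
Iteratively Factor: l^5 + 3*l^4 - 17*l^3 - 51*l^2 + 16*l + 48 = (l - 1)*(l^4 + 4*l^3 - 13*l^2 - 64*l - 48) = (l - 1)*(l + 4)*(l^3 - 13*l - 12) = (l - 1)*(l + 1)*(l + 4)*(l^2 - l - 12) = (l - 1)*(l + 1)*(l + 3)*(l + 4)*(l - 4)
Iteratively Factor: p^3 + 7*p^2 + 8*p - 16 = (p - 1)*(p^2 + 8*p + 16) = (p - 1)*(p + 4)*(p + 4)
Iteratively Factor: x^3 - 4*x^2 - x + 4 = (x - 1)*(x^2 - 3*x - 4) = (x - 4)*(x - 1)*(x + 1)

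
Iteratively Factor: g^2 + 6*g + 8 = (g + 2)*(g + 4)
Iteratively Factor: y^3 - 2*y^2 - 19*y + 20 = (y - 1)*(y^2 - y - 20) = (y - 5)*(y - 1)*(y + 4)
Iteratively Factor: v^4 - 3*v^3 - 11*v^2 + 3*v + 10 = (v + 2)*(v^3 - 5*v^2 - v + 5) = (v + 1)*(v + 2)*(v^2 - 6*v + 5) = (v - 1)*(v + 1)*(v + 2)*(v - 5)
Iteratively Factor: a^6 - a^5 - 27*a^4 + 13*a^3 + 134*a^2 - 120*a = (a - 1)*(a^5 - 27*a^3 - 14*a^2 + 120*a) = (a - 5)*(a - 1)*(a^4 + 5*a^3 - 2*a^2 - 24*a) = (a - 5)*(a - 2)*(a - 1)*(a^3 + 7*a^2 + 12*a) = (a - 5)*(a - 2)*(a - 1)*(a + 4)*(a^2 + 3*a) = (a - 5)*(a - 2)*(a - 1)*(a + 3)*(a + 4)*(a)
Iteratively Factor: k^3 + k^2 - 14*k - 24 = (k + 3)*(k^2 - 2*k - 8) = (k - 4)*(k + 3)*(k + 2)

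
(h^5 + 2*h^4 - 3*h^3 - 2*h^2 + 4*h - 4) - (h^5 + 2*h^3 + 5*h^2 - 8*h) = 2*h^4 - 5*h^3 - 7*h^2 + 12*h - 4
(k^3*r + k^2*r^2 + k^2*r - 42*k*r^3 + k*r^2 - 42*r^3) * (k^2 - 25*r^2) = k^5*r + k^4*r^2 + k^4*r - 67*k^3*r^3 + k^3*r^2 - 25*k^2*r^4 - 67*k^2*r^3 + 1050*k*r^5 - 25*k*r^4 + 1050*r^5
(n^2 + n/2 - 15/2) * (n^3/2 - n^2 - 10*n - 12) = n^5/2 - 3*n^4/4 - 57*n^3/4 - 19*n^2/2 + 69*n + 90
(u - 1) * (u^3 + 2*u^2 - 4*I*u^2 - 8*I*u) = u^4 + u^3 - 4*I*u^3 - 2*u^2 - 4*I*u^2 + 8*I*u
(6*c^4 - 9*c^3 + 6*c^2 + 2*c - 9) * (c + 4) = 6*c^5 + 15*c^4 - 30*c^3 + 26*c^2 - c - 36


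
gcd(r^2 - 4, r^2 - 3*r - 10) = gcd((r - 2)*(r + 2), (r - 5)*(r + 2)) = r + 2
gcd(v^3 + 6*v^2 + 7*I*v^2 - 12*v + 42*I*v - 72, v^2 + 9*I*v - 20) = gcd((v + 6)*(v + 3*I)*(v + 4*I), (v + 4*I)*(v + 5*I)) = v + 4*I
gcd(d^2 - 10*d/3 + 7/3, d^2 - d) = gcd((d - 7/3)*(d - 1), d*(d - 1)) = d - 1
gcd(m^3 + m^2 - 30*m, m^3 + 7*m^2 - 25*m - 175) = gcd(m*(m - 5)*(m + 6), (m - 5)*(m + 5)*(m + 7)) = m - 5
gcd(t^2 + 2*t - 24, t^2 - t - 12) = t - 4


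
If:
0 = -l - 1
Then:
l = -1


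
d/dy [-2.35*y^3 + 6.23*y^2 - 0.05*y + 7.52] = -7.05*y^2 + 12.46*y - 0.05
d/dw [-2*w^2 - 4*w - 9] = -4*w - 4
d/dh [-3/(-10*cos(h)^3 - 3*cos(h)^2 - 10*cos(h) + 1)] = 6*(15*cos(h)^2 + 3*cos(h) + 5)*sin(h)/(10*cos(h)^3 + 3*cos(h)^2 + 10*cos(h) - 1)^2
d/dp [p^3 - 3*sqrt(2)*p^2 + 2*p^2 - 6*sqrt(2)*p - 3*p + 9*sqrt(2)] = 3*p^2 - 6*sqrt(2)*p + 4*p - 6*sqrt(2) - 3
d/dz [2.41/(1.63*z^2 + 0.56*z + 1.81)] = (-7.8566*z - 1.3496)/(1.63*z^2 + 0.56*z + 1.81)^2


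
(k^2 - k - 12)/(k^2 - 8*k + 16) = (k + 3)/(k - 4)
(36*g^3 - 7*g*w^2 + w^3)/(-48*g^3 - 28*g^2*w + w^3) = (-3*g + w)/(4*g + w)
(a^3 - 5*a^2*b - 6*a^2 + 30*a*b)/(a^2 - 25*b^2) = a*(a - 6)/(a + 5*b)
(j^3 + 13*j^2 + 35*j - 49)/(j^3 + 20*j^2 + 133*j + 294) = (j - 1)/(j + 6)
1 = 1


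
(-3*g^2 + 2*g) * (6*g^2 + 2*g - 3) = -18*g^4 + 6*g^3 + 13*g^2 - 6*g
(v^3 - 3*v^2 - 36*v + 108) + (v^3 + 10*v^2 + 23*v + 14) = 2*v^3 + 7*v^2 - 13*v + 122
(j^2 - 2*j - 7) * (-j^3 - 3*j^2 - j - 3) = -j^5 - j^4 + 12*j^3 + 20*j^2 + 13*j + 21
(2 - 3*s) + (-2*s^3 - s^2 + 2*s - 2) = -2*s^3 - s^2 - s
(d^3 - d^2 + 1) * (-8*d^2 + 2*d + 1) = -8*d^5 + 10*d^4 - d^3 - 9*d^2 + 2*d + 1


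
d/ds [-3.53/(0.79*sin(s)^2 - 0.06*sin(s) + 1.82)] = (5.5774*sin(s) - 0.2118)*cos(s)/(0.79*sin(s)^2 - 0.06*sin(s) + 1.82)^2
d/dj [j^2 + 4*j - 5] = 2*j + 4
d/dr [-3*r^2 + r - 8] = 1 - 6*r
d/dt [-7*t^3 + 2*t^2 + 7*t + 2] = -21*t^2 + 4*t + 7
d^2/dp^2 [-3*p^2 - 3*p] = -6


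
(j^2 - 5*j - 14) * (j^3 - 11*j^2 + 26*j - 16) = j^5 - 16*j^4 + 67*j^3 + 8*j^2 - 284*j + 224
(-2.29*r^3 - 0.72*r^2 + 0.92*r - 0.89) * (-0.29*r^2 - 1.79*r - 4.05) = 0.6641*r^5 + 4.3079*r^4 + 10.2965*r^3 + 1.5273*r^2 - 2.1329*r + 3.6045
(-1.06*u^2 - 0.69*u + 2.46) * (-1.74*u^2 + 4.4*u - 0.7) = 1.8444*u^4 - 3.4634*u^3 - 6.5744*u^2 + 11.307*u - 1.722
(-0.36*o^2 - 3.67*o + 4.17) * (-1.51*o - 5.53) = 0.5436*o^3 + 7.5325*o^2 + 13.9984*o - 23.0601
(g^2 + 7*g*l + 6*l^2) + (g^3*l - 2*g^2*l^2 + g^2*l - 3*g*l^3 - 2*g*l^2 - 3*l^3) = g^3*l - 2*g^2*l^2 + g^2*l + g^2 - 3*g*l^3 - 2*g*l^2 + 7*g*l - 3*l^3 + 6*l^2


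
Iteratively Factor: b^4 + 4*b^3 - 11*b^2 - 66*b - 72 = (b + 2)*(b^3 + 2*b^2 - 15*b - 36) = (b + 2)*(b + 3)*(b^2 - b - 12) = (b + 2)*(b + 3)^2*(b - 4)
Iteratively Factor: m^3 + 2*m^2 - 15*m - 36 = (m + 3)*(m^2 - m - 12) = (m - 4)*(m + 3)*(m + 3)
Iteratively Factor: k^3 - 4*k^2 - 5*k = (k)*(k^2 - 4*k - 5) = k*(k - 5)*(k + 1)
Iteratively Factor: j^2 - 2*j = (j - 2)*(j)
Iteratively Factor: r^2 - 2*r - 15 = (r + 3)*(r - 5)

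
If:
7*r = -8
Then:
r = -8/7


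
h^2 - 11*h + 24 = (h - 8)*(h - 3)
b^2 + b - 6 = (b - 2)*(b + 3)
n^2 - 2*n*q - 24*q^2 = (n - 6*q)*(n + 4*q)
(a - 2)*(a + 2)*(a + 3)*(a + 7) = a^4 + 10*a^3 + 17*a^2 - 40*a - 84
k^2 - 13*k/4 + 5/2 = (k - 2)*(k - 5/4)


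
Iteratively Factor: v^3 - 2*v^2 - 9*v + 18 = (v - 2)*(v^2 - 9) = (v - 2)*(v + 3)*(v - 3)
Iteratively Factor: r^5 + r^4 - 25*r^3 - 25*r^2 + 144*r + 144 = (r + 4)*(r^4 - 3*r^3 - 13*r^2 + 27*r + 36) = (r + 1)*(r + 4)*(r^3 - 4*r^2 - 9*r + 36) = (r - 3)*(r + 1)*(r + 4)*(r^2 - r - 12) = (r - 3)*(r + 1)*(r + 3)*(r + 4)*(r - 4)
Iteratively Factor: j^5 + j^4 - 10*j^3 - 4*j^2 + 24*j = (j - 2)*(j^4 + 3*j^3 - 4*j^2 - 12*j) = (j - 2)^2*(j^3 + 5*j^2 + 6*j) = (j - 2)^2*(j + 3)*(j^2 + 2*j) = j*(j - 2)^2*(j + 3)*(j + 2)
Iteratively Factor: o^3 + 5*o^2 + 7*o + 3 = (o + 1)*(o^2 + 4*o + 3) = (o + 1)^2*(o + 3)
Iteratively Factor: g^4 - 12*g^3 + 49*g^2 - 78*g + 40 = (g - 2)*(g^3 - 10*g^2 + 29*g - 20) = (g - 4)*(g - 2)*(g^2 - 6*g + 5) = (g - 5)*(g - 4)*(g - 2)*(g - 1)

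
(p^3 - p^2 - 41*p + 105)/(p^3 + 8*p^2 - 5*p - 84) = (p - 5)/(p + 4)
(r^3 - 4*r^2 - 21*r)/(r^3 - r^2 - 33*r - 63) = r/(r + 3)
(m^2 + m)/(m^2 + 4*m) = (m + 1)/(m + 4)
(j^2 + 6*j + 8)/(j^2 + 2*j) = (j + 4)/j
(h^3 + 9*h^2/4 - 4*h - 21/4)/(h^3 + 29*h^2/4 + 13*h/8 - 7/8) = 2*(4*h^3 + 9*h^2 - 16*h - 21)/(8*h^3 + 58*h^2 + 13*h - 7)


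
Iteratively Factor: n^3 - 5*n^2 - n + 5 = (n + 1)*(n^2 - 6*n + 5) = (n - 1)*(n + 1)*(n - 5)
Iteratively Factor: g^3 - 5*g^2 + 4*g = (g - 4)*(g^2 - g) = g*(g - 4)*(g - 1)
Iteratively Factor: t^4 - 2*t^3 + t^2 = (t)*(t^3 - 2*t^2 + t) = t^2*(t^2 - 2*t + 1) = t^2*(t - 1)*(t - 1)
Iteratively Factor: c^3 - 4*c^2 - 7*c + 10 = (c - 1)*(c^2 - 3*c - 10) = (c - 1)*(c + 2)*(c - 5)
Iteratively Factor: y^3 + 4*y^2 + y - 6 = (y + 2)*(y^2 + 2*y - 3) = (y - 1)*(y + 2)*(y + 3)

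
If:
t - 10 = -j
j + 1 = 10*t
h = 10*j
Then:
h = 90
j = 9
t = 1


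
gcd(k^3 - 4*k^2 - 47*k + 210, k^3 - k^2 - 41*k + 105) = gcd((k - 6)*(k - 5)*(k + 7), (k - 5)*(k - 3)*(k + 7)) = k^2 + 2*k - 35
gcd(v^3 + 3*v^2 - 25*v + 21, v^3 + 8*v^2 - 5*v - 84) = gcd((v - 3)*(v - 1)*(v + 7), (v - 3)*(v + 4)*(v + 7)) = v^2 + 4*v - 21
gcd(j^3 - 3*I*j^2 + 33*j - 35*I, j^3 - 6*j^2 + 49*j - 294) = j - 7*I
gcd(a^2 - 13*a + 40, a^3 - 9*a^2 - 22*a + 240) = a - 8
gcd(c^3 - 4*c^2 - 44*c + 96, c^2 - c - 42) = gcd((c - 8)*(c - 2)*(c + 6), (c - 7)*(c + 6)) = c + 6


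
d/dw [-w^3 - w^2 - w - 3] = -3*w^2 - 2*w - 1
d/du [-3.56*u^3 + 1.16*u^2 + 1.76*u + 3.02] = -10.68*u^2 + 2.32*u + 1.76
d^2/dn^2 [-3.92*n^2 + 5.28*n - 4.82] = -7.84000000000000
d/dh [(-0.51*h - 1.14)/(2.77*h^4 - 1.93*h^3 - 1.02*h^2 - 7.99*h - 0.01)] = (4.2381*h^4 + 10.6626*h^3 - 7.1208*h^2 - 2.3256*h - 9.1035)/(7.6729*h^8 - 10.6922*h^7 - 1.9259*h^6 - 40.3274*h^5 + 31.8264*h^4 + 16.3382*h^3 + 63.8605*h^2 + 0.1598*h + 0.0001)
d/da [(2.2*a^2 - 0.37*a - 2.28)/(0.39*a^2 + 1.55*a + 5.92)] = (3.5543*a^2 + 27.8264*a + 1.3436)/(0.1521*a^4 + 1.209*a^3 + 7.0201*a^2 + 18.352*a + 35.0464)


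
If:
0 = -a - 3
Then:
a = -3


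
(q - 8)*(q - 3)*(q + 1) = q^3 - 10*q^2 + 13*q + 24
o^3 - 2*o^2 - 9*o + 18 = (o - 3)*(o - 2)*(o + 3)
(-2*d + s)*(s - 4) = -2*d*s + 8*d + s^2 - 4*s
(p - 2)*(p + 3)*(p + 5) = p^3 + 6*p^2 - p - 30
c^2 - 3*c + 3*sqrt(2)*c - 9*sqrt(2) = (c - 3)*(c + 3*sqrt(2))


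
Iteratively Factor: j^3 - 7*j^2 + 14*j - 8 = (j - 1)*(j^2 - 6*j + 8) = (j - 2)*(j - 1)*(j - 4)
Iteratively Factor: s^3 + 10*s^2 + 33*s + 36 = (s + 3)*(s^2 + 7*s + 12) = (s + 3)^2*(s + 4)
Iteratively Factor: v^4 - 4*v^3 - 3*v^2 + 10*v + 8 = (v - 4)*(v^3 - 3*v - 2) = (v - 4)*(v - 2)*(v^2 + 2*v + 1) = (v - 4)*(v - 2)*(v + 1)*(v + 1)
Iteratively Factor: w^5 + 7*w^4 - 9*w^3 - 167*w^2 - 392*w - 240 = (w + 4)*(w^4 + 3*w^3 - 21*w^2 - 83*w - 60) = (w - 5)*(w + 4)*(w^3 + 8*w^2 + 19*w + 12) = (w - 5)*(w + 1)*(w + 4)*(w^2 + 7*w + 12) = (w - 5)*(w + 1)*(w + 3)*(w + 4)*(w + 4)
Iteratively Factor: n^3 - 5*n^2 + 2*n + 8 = (n - 4)*(n^2 - n - 2) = (n - 4)*(n + 1)*(n - 2)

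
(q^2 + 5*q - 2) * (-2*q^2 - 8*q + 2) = -2*q^4 - 18*q^3 - 34*q^2 + 26*q - 4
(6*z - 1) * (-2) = 2 - 12*z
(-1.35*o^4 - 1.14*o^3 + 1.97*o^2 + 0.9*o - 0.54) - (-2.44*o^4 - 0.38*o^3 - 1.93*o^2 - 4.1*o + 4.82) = 1.09*o^4 - 0.76*o^3 + 3.9*o^2 + 5.0*o - 5.36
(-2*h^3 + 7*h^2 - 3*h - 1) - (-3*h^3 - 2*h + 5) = h^3 + 7*h^2 - h - 6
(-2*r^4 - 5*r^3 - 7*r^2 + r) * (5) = -10*r^4 - 25*r^3 - 35*r^2 + 5*r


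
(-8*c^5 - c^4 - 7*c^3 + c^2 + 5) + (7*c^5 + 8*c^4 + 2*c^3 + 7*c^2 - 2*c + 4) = -c^5 + 7*c^4 - 5*c^3 + 8*c^2 - 2*c + 9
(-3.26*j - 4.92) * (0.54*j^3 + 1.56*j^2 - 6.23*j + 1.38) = -1.7604*j^4 - 7.7424*j^3 + 12.6346*j^2 + 26.1528*j - 6.7896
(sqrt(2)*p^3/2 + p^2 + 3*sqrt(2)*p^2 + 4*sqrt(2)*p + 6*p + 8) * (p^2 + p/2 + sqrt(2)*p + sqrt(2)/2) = sqrt(2)*p^5/2 + 2*p^4 + 13*sqrt(2)*p^4/4 + 13*sqrt(2)*p^3/2 + 13*p^3 + 17*sqrt(2)*p^2/2 + 22*p^2 + 8*p + 11*sqrt(2)*p + 4*sqrt(2)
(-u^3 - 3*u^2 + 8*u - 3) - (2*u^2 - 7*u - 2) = -u^3 - 5*u^2 + 15*u - 1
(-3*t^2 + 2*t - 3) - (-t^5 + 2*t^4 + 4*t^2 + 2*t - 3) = t^5 - 2*t^4 - 7*t^2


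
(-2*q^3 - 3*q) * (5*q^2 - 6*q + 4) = -10*q^5 + 12*q^4 - 23*q^3 + 18*q^2 - 12*q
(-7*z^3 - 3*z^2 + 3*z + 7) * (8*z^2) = -56*z^5 - 24*z^4 + 24*z^3 + 56*z^2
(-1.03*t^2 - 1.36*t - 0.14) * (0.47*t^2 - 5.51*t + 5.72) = -0.4841*t^4 + 5.0361*t^3 + 1.5362*t^2 - 7.0078*t - 0.8008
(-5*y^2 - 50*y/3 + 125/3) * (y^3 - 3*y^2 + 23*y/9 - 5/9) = -5*y^5 - 5*y^4/3 + 710*y^3/9 - 4450*y^2/27 + 3125*y/27 - 625/27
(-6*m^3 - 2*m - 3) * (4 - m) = 6*m^4 - 24*m^3 + 2*m^2 - 5*m - 12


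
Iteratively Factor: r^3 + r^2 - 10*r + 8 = (r - 1)*(r^2 + 2*r - 8) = (r - 1)*(r + 4)*(r - 2)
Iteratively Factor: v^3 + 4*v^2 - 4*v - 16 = (v + 4)*(v^2 - 4) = (v + 2)*(v + 4)*(v - 2)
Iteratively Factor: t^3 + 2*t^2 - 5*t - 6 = (t + 1)*(t^2 + t - 6) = (t - 2)*(t + 1)*(t + 3)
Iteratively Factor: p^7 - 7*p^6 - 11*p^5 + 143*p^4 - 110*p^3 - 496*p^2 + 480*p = (p - 3)*(p^6 - 4*p^5 - 23*p^4 + 74*p^3 + 112*p^2 - 160*p) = (p - 4)*(p - 3)*(p^5 - 23*p^3 - 18*p^2 + 40*p) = p*(p - 4)*(p - 3)*(p^4 - 23*p^2 - 18*p + 40) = p*(p - 4)*(p - 3)*(p + 2)*(p^3 - 2*p^2 - 19*p + 20) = p*(p - 4)*(p - 3)*(p - 1)*(p + 2)*(p^2 - p - 20) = p*(p - 4)*(p - 3)*(p - 1)*(p + 2)*(p + 4)*(p - 5)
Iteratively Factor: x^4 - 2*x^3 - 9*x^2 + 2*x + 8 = (x + 1)*(x^3 - 3*x^2 - 6*x + 8) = (x + 1)*(x + 2)*(x^2 - 5*x + 4) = (x - 4)*(x + 1)*(x + 2)*(x - 1)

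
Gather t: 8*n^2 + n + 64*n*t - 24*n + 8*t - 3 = 8*n^2 - 23*n + t*(64*n + 8) - 3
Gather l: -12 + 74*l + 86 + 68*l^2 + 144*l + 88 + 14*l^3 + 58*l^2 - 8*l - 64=14*l^3 + 126*l^2 + 210*l + 98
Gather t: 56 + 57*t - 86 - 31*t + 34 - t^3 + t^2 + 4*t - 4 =-t^3 + t^2 + 30*t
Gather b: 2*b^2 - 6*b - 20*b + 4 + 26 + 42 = 2*b^2 - 26*b + 72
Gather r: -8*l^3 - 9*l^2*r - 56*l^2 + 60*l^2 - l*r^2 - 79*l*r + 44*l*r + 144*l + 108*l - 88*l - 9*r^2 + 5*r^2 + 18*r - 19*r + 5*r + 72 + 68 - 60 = -8*l^3 + 4*l^2 + 164*l + r^2*(-l - 4) + r*(-9*l^2 - 35*l + 4) + 80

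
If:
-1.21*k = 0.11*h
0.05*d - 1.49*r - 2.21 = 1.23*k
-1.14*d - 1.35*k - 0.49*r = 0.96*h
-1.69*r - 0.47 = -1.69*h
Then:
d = 1.57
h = -1.25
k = 0.11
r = -1.52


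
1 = 1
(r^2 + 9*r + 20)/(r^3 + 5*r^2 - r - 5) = (r + 4)/(r^2 - 1)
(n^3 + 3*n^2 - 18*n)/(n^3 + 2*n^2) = (n^2 + 3*n - 18)/(n*(n + 2))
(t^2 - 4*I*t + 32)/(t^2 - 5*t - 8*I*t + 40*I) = (t + 4*I)/(t - 5)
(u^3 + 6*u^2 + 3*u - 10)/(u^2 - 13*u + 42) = (u^3 + 6*u^2 + 3*u - 10)/(u^2 - 13*u + 42)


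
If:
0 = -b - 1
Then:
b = -1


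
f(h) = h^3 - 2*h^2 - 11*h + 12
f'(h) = 3*h^2 - 4*h - 11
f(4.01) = 0.21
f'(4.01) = 21.20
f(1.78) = -8.28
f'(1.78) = -8.61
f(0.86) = 1.70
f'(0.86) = -12.22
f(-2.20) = 15.87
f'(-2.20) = 12.32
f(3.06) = -11.73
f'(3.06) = 4.85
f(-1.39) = 20.74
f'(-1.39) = 0.36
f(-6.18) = -232.43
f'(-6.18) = 128.30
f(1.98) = -9.86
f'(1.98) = -7.16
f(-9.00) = -780.00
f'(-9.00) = 268.00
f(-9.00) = -780.00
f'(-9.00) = 268.00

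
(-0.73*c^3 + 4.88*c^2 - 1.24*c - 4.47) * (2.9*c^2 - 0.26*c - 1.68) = -2.117*c^5 + 14.3418*c^4 - 3.6384*c^3 - 20.839*c^2 + 3.2454*c + 7.5096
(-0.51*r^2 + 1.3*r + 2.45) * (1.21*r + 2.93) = -0.6171*r^3 + 0.0786999999999998*r^2 + 6.7735*r + 7.1785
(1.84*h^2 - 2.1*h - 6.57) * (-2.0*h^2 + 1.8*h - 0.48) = -3.68*h^4 + 7.512*h^3 + 8.4768*h^2 - 10.818*h + 3.1536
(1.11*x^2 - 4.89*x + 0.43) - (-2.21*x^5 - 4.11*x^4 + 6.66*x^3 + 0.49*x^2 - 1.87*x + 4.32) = 2.21*x^5 + 4.11*x^4 - 6.66*x^3 + 0.62*x^2 - 3.02*x - 3.89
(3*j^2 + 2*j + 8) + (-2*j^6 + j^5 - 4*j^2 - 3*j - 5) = -2*j^6 + j^5 - j^2 - j + 3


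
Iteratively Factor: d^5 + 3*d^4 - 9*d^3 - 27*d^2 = (d - 3)*(d^4 + 6*d^3 + 9*d^2) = (d - 3)*(d + 3)*(d^3 + 3*d^2) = (d - 3)*(d + 3)^2*(d^2) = d*(d - 3)*(d + 3)^2*(d)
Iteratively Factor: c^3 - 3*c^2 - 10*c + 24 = (c + 3)*(c^2 - 6*c + 8) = (c - 2)*(c + 3)*(c - 4)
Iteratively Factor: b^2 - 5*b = (b - 5)*(b)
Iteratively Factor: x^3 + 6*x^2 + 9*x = (x + 3)*(x^2 + 3*x) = (x + 3)^2*(x)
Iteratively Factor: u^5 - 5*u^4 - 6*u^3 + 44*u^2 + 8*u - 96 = (u - 4)*(u^4 - u^3 - 10*u^2 + 4*u + 24) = (u - 4)*(u - 2)*(u^3 + u^2 - 8*u - 12) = (u - 4)*(u - 2)*(u + 2)*(u^2 - u - 6) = (u - 4)*(u - 3)*(u - 2)*(u + 2)*(u + 2)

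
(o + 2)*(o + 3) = o^2 + 5*o + 6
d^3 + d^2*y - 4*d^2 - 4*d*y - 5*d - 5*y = (d - 5)*(d + 1)*(d + y)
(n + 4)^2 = n^2 + 8*n + 16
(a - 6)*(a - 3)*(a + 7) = a^3 - 2*a^2 - 45*a + 126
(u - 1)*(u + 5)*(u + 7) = u^3 + 11*u^2 + 23*u - 35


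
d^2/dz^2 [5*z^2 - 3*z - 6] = 10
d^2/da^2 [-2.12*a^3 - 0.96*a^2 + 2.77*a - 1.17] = -12.72*a - 1.92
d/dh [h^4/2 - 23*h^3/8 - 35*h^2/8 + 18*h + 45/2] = 2*h^3 - 69*h^2/8 - 35*h/4 + 18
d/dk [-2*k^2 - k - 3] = -4*k - 1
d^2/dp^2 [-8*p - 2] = 0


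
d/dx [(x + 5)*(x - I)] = 2*x + 5 - I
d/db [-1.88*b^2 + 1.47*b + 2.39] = 1.47 - 3.76*b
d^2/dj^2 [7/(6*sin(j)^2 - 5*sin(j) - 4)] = 7*(144*sin(j)^4 - 90*sin(j)^3 - 95*sin(j)^2 + 160*sin(j) - 98)/(-6*sin(j)^2 + 5*sin(j) + 4)^3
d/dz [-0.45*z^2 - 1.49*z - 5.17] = -0.9*z - 1.49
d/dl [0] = 0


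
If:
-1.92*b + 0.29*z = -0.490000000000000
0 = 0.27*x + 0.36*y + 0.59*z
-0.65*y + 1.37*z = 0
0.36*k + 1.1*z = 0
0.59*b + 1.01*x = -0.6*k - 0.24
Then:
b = 0.26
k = -0.18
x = -0.29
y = 0.12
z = 0.06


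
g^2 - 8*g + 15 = (g - 5)*(g - 3)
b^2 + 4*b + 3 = (b + 1)*(b + 3)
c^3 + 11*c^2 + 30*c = c*(c + 5)*(c + 6)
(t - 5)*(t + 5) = t^2 - 25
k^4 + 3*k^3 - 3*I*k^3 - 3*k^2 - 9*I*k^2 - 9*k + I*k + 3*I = (k + 3)*(k - I)^3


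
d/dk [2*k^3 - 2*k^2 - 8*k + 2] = 6*k^2 - 4*k - 8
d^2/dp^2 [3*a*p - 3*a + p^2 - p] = 2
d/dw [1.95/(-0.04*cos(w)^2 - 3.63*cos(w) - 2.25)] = -(0.156*cos(w) + 7.0785)*sin(w)/(0.04*cos(w)^2 + 3.63*cos(w) + 2.25)^2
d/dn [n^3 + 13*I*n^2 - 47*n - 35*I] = 3*n^2 + 26*I*n - 47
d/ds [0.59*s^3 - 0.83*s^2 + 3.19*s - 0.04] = 1.77*s^2 - 1.66*s + 3.19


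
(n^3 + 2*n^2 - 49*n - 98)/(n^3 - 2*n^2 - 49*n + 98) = (n + 2)/(n - 2)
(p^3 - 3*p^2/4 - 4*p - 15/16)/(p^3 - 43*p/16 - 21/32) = 2*(2*p - 5)/(4*p - 7)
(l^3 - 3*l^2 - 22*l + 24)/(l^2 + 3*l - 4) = l - 6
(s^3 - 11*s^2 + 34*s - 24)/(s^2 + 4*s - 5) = (s^2 - 10*s + 24)/(s + 5)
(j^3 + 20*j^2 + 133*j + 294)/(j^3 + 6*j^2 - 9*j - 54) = (j^2 + 14*j + 49)/(j^2 - 9)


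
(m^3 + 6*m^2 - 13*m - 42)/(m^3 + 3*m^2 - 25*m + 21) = (m + 2)/(m - 1)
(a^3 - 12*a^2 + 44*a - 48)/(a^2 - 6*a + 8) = a - 6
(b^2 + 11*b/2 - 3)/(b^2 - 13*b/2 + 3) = (b + 6)/(b - 6)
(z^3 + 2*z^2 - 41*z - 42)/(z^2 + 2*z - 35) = (z^2 - 5*z - 6)/(z - 5)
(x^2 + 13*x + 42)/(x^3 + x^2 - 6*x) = (x^2 + 13*x + 42)/(x*(x^2 + x - 6))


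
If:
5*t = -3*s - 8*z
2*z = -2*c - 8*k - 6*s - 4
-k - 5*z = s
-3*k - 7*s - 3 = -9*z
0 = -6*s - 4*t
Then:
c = 257/152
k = -183/152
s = 6/19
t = -9/19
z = 27/152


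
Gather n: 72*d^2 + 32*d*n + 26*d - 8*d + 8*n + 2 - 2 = 72*d^2 + 18*d + n*(32*d + 8)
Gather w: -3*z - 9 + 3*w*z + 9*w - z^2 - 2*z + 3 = w*(3*z + 9) - z^2 - 5*z - 6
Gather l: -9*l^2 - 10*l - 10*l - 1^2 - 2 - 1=-9*l^2 - 20*l - 4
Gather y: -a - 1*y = -a - y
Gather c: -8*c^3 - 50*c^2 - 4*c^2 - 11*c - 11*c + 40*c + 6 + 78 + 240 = -8*c^3 - 54*c^2 + 18*c + 324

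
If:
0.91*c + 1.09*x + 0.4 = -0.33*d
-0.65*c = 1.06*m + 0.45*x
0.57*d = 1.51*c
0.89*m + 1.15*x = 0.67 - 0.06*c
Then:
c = -0.54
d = -1.44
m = 0.11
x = 0.52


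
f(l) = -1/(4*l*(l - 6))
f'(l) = 1/(4*l*(l - 6)^2) + 1/(4*l^2*(l - 6)) = (l - 3)/(2*l^2*(l - 6)^2)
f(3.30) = 0.03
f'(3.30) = 0.00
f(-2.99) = -0.01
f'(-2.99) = -0.00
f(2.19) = 0.03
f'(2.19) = -0.01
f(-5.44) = -0.00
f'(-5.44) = -0.00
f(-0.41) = -0.10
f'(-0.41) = -0.25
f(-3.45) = -0.01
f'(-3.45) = -0.00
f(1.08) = 0.05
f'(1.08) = -0.03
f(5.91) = 0.47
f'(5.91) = 5.14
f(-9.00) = 0.00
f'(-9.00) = 0.00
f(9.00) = -0.00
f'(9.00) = 0.00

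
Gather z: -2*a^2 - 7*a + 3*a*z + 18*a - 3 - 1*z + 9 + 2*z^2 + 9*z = -2*a^2 + 11*a + 2*z^2 + z*(3*a + 8) + 6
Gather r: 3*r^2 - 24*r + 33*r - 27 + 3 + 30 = 3*r^2 + 9*r + 6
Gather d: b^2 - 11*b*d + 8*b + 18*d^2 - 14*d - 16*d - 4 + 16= b^2 + 8*b + 18*d^2 + d*(-11*b - 30) + 12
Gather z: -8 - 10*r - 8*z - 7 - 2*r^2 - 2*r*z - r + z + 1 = -2*r^2 - 11*r + z*(-2*r - 7) - 14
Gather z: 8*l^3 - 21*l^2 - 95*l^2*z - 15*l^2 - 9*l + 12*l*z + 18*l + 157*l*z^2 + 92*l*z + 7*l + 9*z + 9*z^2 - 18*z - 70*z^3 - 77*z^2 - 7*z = 8*l^3 - 36*l^2 + 16*l - 70*z^3 + z^2*(157*l - 68) + z*(-95*l^2 + 104*l - 16)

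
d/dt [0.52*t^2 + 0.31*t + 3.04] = 1.04*t + 0.31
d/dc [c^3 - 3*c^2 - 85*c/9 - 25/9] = 3*c^2 - 6*c - 85/9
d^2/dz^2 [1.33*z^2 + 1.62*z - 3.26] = 2.66000000000000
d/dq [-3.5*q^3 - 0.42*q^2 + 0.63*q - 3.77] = -10.5*q^2 - 0.84*q + 0.63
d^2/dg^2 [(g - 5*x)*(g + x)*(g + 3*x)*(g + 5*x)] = 12*g^2 + 24*g*x - 44*x^2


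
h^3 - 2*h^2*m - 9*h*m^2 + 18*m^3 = (h - 3*m)*(h - 2*m)*(h + 3*m)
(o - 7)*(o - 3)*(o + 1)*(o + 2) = o^4 - 7*o^3 - 7*o^2 + 43*o + 42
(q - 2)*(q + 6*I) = q^2 - 2*q + 6*I*q - 12*I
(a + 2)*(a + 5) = a^2 + 7*a + 10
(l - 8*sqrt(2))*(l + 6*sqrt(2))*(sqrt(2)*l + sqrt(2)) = sqrt(2)*l^3 - 4*l^2 + sqrt(2)*l^2 - 96*sqrt(2)*l - 4*l - 96*sqrt(2)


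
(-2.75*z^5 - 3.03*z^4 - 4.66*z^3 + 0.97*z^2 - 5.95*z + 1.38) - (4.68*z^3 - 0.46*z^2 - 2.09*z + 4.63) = -2.75*z^5 - 3.03*z^4 - 9.34*z^3 + 1.43*z^2 - 3.86*z - 3.25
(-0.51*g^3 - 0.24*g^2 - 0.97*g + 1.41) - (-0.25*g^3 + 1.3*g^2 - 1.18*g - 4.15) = -0.26*g^3 - 1.54*g^2 + 0.21*g + 5.56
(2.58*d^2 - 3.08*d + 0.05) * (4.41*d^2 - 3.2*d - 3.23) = 11.3778*d^4 - 21.8388*d^3 + 1.7431*d^2 + 9.7884*d - 0.1615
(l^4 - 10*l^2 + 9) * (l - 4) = l^5 - 4*l^4 - 10*l^3 + 40*l^2 + 9*l - 36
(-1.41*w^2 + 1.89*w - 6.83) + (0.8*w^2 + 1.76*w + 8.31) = -0.61*w^2 + 3.65*w + 1.48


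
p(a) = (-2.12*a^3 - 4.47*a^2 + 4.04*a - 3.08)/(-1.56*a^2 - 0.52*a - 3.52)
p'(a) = (3.12*a + 0.52)*(-2.12*a^3 - 4.47*a^2 + 4.04*a - 3.08)/(-1.56*a^2 - 0.52*a - 3.52)^2 + (-6.36*a^2 - 8.94*a + 4.04)/(-1.56*a^2 - 0.52*a - 3.52)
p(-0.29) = 1.31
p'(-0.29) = -1.60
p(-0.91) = 2.04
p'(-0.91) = -0.50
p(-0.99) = 2.07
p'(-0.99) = -0.29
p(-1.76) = 1.68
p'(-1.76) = 1.11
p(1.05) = 1.08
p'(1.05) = 1.43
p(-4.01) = -1.72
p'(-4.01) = 1.58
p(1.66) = 2.12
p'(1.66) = 1.87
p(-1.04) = 2.09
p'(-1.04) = -0.17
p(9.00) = 13.93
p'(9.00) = 1.44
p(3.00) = 4.62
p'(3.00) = 1.80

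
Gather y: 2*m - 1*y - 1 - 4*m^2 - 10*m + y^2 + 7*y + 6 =-4*m^2 - 8*m + y^2 + 6*y + 5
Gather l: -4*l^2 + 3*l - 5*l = -4*l^2 - 2*l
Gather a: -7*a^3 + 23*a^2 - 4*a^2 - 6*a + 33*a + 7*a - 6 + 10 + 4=-7*a^3 + 19*a^2 + 34*a + 8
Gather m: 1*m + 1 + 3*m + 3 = 4*m + 4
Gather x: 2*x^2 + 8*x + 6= 2*x^2 + 8*x + 6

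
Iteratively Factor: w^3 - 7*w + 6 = (w - 2)*(w^2 + 2*w - 3) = (w - 2)*(w + 3)*(w - 1)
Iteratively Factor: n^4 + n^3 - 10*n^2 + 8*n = (n + 4)*(n^3 - 3*n^2 + 2*n) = (n - 2)*(n + 4)*(n^2 - n) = n*(n - 2)*(n + 4)*(n - 1)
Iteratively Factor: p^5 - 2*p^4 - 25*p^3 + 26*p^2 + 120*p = (p - 5)*(p^4 + 3*p^3 - 10*p^2 - 24*p) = p*(p - 5)*(p^3 + 3*p^2 - 10*p - 24) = p*(p - 5)*(p + 4)*(p^2 - p - 6) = p*(p - 5)*(p + 2)*(p + 4)*(p - 3)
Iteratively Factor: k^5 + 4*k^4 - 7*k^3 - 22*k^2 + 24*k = (k - 1)*(k^4 + 5*k^3 - 2*k^2 - 24*k) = (k - 1)*(k + 4)*(k^3 + k^2 - 6*k) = (k - 2)*(k - 1)*(k + 4)*(k^2 + 3*k) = k*(k - 2)*(k - 1)*(k + 4)*(k + 3)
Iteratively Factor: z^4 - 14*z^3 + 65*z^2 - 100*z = (z - 4)*(z^3 - 10*z^2 + 25*z) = z*(z - 4)*(z^2 - 10*z + 25) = z*(z - 5)*(z - 4)*(z - 5)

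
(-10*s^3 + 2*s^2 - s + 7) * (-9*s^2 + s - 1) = 90*s^5 - 28*s^4 + 21*s^3 - 66*s^2 + 8*s - 7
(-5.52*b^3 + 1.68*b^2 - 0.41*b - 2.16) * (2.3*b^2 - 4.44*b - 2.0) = -12.696*b^5 + 28.3728*b^4 + 2.6378*b^3 - 6.5076*b^2 + 10.4104*b + 4.32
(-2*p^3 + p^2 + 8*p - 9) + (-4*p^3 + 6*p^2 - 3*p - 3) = -6*p^3 + 7*p^2 + 5*p - 12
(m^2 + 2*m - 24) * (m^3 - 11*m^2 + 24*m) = m^5 - 9*m^4 - 22*m^3 + 312*m^2 - 576*m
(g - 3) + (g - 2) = 2*g - 5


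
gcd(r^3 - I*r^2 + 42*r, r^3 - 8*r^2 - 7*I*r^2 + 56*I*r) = r^2 - 7*I*r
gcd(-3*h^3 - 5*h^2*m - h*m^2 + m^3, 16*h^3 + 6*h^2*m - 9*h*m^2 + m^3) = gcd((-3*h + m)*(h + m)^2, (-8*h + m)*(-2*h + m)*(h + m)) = h + m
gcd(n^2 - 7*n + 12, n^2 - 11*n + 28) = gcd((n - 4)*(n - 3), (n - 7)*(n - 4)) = n - 4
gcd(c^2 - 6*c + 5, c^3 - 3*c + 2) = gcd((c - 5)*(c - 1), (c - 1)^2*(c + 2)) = c - 1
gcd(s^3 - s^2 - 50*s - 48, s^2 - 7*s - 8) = s^2 - 7*s - 8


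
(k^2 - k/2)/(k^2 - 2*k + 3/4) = 2*k/(2*k - 3)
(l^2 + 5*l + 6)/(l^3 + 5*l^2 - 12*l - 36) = (l + 3)/(l^2 + 3*l - 18)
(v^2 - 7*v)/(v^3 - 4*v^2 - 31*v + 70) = v/(v^2 + 3*v - 10)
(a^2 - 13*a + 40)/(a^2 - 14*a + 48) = (a - 5)/(a - 6)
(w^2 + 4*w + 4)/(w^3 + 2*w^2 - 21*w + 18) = (w^2 + 4*w + 4)/(w^3 + 2*w^2 - 21*w + 18)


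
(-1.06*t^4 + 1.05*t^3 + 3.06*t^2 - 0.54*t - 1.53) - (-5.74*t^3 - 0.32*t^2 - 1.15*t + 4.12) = -1.06*t^4 + 6.79*t^3 + 3.38*t^2 + 0.61*t - 5.65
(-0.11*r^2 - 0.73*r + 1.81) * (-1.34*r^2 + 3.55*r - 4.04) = 0.1474*r^4 + 0.5877*r^3 - 4.5725*r^2 + 9.3747*r - 7.3124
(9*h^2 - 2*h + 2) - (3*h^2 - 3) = 6*h^2 - 2*h + 5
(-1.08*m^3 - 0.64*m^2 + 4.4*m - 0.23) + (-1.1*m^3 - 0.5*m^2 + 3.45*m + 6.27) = -2.18*m^3 - 1.14*m^2 + 7.85*m + 6.04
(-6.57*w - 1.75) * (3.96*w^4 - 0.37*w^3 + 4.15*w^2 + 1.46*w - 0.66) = -26.0172*w^5 - 4.4991*w^4 - 26.618*w^3 - 16.8547*w^2 + 1.7812*w + 1.155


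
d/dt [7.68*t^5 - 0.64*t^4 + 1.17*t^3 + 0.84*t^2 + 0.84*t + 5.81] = 38.4*t^4 - 2.56*t^3 + 3.51*t^2 + 1.68*t + 0.84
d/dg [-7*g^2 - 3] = -14*g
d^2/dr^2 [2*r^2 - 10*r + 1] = 4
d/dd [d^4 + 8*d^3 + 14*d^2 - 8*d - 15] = 4*d^3 + 24*d^2 + 28*d - 8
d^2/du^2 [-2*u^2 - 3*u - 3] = -4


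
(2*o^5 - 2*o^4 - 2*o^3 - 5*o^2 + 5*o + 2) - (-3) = 2*o^5 - 2*o^4 - 2*o^3 - 5*o^2 + 5*o + 5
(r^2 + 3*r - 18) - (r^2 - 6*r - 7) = 9*r - 11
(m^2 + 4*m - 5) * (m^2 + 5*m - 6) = m^4 + 9*m^3 + 9*m^2 - 49*m + 30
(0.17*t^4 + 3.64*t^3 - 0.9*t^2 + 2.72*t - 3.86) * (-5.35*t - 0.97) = -0.9095*t^5 - 19.6389*t^4 + 1.2842*t^3 - 13.679*t^2 + 18.0126*t + 3.7442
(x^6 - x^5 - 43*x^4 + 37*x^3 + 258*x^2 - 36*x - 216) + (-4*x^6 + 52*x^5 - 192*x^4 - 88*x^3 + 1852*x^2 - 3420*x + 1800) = -3*x^6 + 51*x^5 - 235*x^4 - 51*x^3 + 2110*x^2 - 3456*x + 1584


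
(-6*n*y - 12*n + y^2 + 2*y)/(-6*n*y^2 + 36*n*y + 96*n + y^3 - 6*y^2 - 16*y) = 1/(y - 8)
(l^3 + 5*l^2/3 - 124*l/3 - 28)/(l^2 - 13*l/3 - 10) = (3*l^2 + 23*l + 14)/(3*l + 5)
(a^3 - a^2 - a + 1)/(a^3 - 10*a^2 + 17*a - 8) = (a + 1)/(a - 8)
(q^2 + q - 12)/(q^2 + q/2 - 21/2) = 2*(q + 4)/(2*q + 7)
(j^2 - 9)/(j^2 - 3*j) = (j + 3)/j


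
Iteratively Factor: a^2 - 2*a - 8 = (a + 2)*(a - 4)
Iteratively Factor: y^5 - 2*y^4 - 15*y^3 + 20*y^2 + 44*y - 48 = (y - 2)*(y^4 - 15*y^2 - 10*y + 24) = (y - 2)*(y + 3)*(y^3 - 3*y^2 - 6*y + 8) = (y - 2)*(y + 2)*(y + 3)*(y^2 - 5*y + 4) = (y - 4)*(y - 2)*(y + 2)*(y + 3)*(y - 1)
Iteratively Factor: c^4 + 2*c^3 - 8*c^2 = (c)*(c^3 + 2*c^2 - 8*c) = c*(c + 4)*(c^2 - 2*c) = c*(c - 2)*(c + 4)*(c)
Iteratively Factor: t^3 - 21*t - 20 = (t + 1)*(t^2 - t - 20) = (t - 5)*(t + 1)*(t + 4)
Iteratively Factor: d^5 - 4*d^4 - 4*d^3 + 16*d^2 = (d)*(d^4 - 4*d^3 - 4*d^2 + 16*d) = d*(d - 4)*(d^3 - 4*d) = d*(d - 4)*(d + 2)*(d^2 - 2*d) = d*(d - 4)*(d - 2)*(d + 2)*(d)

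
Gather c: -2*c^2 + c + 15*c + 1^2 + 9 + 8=-2*c^2 + 16*c + 18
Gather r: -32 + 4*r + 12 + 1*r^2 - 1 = r^2 + 4*r - 21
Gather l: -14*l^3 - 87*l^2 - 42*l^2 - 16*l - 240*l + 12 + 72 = -14*l^3 - 129*l^2 - 256*l + 84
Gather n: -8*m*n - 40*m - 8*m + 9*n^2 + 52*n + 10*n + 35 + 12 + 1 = -48*m + 9*n^2 + n*(62 - 8*m) + 48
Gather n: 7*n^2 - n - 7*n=7*n^2 - 8*n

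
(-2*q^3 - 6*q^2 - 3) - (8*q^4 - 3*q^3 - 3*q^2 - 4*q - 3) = -8*q^4 + q^3 - 3*q^2 + 4*q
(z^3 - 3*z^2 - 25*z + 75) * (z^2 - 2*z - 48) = z^5 - 5*z^4 - 67*z^3 + 269*z^2 + 1050*z - 3600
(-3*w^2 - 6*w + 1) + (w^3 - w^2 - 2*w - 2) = w^3 - 4*w^2 - 8*w - 1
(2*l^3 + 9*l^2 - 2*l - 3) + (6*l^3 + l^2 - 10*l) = 8*l^3 + 10*l^2 - 12*l - 3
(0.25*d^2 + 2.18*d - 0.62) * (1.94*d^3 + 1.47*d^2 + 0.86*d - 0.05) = 0.485*d^5 + 4.5967*d^4 + 2.2168*d^3 + 0.9509*d^2 - 0.6422*d + 0.031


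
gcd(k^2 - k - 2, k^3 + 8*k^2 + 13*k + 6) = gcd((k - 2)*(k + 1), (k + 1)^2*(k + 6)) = k + 1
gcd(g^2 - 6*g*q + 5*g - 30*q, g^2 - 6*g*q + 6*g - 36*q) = -g + 6*q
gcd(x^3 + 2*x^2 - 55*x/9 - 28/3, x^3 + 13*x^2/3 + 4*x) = x^2 + 13*x/3 + 4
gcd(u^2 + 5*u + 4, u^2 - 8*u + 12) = 1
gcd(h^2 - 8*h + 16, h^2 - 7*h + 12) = h - 4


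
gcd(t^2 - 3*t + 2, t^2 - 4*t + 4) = t - 2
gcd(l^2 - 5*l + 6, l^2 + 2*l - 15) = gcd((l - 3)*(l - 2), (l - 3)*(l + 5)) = l - 3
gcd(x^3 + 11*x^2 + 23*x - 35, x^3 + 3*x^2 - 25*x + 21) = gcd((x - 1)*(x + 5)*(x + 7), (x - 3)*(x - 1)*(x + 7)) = x^2 + 6*x - 7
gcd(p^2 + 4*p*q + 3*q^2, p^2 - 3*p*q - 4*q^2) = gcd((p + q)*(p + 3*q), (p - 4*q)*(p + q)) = p + q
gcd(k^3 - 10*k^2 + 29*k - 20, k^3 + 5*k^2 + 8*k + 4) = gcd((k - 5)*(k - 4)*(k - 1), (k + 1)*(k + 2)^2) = 1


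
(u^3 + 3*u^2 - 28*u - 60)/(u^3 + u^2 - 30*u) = (u + 2)/u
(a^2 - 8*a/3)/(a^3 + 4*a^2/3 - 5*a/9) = 3*(3*a - 8)/(9*a^2 + 12*a - 5)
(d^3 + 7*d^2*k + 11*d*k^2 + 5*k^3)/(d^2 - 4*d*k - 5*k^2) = (d^2 + 6*d*k + 5*k^2)/(d - 5*k)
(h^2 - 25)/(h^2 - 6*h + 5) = (h + 5)/(h - 1)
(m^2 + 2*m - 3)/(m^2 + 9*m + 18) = (m - 1)/(m + 6)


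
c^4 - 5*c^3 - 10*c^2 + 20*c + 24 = (c - 6)*(c - 2)*(c + 1)*(c + 2)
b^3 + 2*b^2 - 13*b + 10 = (b - 2)*(b - 1)*(b + 5)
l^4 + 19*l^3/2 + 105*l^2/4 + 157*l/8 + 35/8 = (l + 1/2)^2*(l + 7/2)*(l + 5)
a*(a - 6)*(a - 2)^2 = a^4 - 10*a^3 + 28*a^2 - 24*a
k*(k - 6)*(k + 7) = k^3 + k^2 - 42*k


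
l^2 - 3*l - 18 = (l - 6)*(l + 3)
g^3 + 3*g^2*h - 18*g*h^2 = g*(g - 3*h)*(g + 6*h)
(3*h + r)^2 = 9*h^2 + 6*h*r + r^2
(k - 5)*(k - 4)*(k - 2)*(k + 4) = k^4 - 7*k^3 - 6*k^2 + 112*k - 160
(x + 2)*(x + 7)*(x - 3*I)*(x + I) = x^4 + 9*x^3 - 2*I*x^3 + 17*x^2 - 18*I*x^2 + 27*x - 28*I*x + 42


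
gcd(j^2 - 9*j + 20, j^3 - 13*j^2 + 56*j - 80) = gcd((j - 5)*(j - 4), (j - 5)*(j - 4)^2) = j^2 - 9*j + 20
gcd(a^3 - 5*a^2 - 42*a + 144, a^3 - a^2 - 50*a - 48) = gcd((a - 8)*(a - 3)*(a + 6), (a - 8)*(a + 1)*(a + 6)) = a^2 - 2*a - 48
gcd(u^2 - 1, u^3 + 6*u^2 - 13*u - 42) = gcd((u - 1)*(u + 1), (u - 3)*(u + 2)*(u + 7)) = 1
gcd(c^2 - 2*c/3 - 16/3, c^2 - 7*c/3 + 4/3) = 1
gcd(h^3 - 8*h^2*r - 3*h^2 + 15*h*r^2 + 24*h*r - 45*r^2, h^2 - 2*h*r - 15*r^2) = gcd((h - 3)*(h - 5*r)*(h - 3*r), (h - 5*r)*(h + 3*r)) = -h + 5*r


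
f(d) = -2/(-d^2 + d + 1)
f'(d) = -2*(2*d - 1)/(-d^2 + d + 1)^2 = 2*(1 - 2*d)/(-d^2 + d + 1)^2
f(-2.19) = 0.33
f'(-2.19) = 0.30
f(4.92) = 0.11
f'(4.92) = -0.05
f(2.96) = 0.42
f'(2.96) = -0.43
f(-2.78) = 0.21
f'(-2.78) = 0.15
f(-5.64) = 0.05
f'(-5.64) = 0.02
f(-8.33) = 0.03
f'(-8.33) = 0.01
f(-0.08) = -2.19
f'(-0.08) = 2.78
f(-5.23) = 0.06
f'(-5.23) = 0.02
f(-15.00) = 0.01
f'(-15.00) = 0.00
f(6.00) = 0.07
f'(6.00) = -0.03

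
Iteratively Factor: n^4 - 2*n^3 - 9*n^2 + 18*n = (n)*(n^3 - 2*n^2 - 9*n + 18) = n*(n + 3)*(n^2 - 5*n + 6) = n*(n - 2)*(n + 3)*(n - 3)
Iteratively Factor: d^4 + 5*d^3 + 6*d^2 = (d + 3)*(d^3 + 2*d^2) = d*(d + 3)*(d^2 + 2*d) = d*(d + 2)*(d + 3)*(d)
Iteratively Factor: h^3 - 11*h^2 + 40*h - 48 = (h - 4)*(h^2 - 7*h + 12) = (h - 4)*(h - 3)*(h - 4)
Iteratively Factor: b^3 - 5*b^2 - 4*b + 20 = (b - 5)*(b^2 - 4) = (b - 5)*(b + 2)*(b - 2)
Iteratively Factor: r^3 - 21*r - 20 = (r - 5)*(r^2 + 5*r + 4) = (r - 5)*(r + 1)*(r + 4)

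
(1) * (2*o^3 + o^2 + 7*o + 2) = 2*o^3 + o^2 + 7*o + 2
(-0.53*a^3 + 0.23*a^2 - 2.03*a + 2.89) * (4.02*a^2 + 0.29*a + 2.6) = -2.1306*a^5 + 0.7709*a^4 - 9.4719*a^3 + 11.6271*a^2 - 4.4399*a + 7.514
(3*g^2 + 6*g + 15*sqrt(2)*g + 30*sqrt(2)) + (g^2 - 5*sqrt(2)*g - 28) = 4*g^2 + 6*g + 10*sqrt(2)*g - 28 + 30*sqrt(2)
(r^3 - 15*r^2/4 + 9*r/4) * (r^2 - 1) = r^5 - 15*r^4/4 + 5*r^3/4 + 15*r^2/4 - 9*r/4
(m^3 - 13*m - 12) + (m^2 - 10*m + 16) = m^3 + m^2 - 23*m + 4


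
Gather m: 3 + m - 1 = m + 2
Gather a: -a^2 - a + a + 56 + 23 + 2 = 81 - a^2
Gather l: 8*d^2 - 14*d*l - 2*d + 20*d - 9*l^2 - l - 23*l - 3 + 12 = 8*d^2 + 18*d - 9*l^2 + l*(-14*d - 24) + 9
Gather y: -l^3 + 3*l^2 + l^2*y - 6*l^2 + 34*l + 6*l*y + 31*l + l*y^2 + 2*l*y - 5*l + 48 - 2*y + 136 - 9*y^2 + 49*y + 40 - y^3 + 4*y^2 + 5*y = -l^3 - 3*l^2 + 60*l - y^3 + y^2*(l - 5) + y*(l^2 + 8*l + 52) + 224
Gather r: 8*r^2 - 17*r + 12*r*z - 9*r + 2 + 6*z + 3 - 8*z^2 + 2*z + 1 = 8*r^2 + r*(12*z - 26) - 8*z^2 + 8*z + 6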